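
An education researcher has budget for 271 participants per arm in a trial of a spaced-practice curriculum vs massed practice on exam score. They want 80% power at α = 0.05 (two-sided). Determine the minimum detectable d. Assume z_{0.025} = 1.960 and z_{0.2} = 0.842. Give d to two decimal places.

For two independent groups of n = 271 each: d_min = (z_{α/2} + z_β)·√(2/n).
z-sum = 1.960 + 0.842 = 2.802.
d_min = 2.802 × √(2/271) = 2.802 × 0.0859 = 0.241.

d_min ≈ 0.24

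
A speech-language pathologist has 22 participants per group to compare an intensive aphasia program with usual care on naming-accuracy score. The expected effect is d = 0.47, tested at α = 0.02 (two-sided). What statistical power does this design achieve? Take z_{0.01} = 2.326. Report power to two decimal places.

power ≈ 0.22

For two equal groups, power = Φ(d·√(n/2) − z_{α/2}).
d·√(n/2) = 0.47 × √(22/2) = 0.47 × 3.317 = 1.559.
z_β = 1.559 − 2.326 = -0.767.
Power = Φ(-0.767) = 0.221.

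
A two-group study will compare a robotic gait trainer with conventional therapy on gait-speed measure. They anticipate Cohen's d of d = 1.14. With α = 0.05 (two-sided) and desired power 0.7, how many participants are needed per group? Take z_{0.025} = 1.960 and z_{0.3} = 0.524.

For two independent groups with equal n: n = 2·((z_{α/2} + z_β) / d)².
z_{α/2} + z_β = 1.960 + 0.524 = 2.484.
n = 2 × (2.484 / 1.14)² = 2 × 2.179² = 2 × 4.75 = 9.5.
Round up to the next whole participant.

n = 10 per group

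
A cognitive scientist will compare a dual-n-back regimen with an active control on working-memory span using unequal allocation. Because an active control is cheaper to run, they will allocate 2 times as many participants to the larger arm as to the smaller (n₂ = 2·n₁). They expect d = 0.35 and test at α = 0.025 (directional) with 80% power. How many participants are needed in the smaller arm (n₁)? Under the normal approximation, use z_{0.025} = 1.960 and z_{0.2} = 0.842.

With allocation ratio k = n₂/n₁ = 2, Var(x̄₁−x̄₂) = σ²(1/n₁ + 1/(k·n₁)) = σ²·(k+1)/(k·n₁).
So n₁ = (1 + 1/k)·((z_{α} + z_β)/d)² = 1.500 × (2.802/0.35)².
n₁ = 1.500 × 64.09 = 96.1.
Round up: n₁ = 97, giving n₂ = 2 × 97 = 194.

n₁ = 97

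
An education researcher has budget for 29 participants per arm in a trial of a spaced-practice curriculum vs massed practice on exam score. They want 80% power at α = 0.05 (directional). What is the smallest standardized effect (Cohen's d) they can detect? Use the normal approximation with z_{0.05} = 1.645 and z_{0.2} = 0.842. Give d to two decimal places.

For two independent groups of n = 29 each: d_min = (z_{α} + z_β)·√(2/n).
z-sum = 1.645 + 0.842 = 2.487.
d_min = 2.487 × √(2/29) = 2.487 × 0.2626 = 0.653.

d_min ≈ 0.65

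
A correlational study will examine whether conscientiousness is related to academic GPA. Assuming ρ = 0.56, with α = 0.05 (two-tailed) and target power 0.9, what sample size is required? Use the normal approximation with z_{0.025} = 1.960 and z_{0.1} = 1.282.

Fisher's z: C = ½·ln((1+r)/(1−r)) = ½·ln(3.5455) = 0.6328.
n = ((z_{α/2} + z_β)/C)² + 3.
(1.960 + 1.282) / 0.6328 = 3.242 / 0.6328 = 5.123.
n = 5.123² + 3 = 26.25 + 3 = 29.2.
Round up.

n = 30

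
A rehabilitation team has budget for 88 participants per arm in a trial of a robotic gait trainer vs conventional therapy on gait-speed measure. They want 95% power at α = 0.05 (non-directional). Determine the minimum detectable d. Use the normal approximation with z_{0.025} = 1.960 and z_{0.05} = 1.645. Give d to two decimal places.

For two independent groups of n = 88 each: d_min = (z_{α/2} + z_β)·√(2/n).
z-sum = 1.960 + 1.645 = 3.605.
d_min = 3.605 × √(2/88) = 3.605 × 0.1508 = 0.543.

d_min ≈ 0.54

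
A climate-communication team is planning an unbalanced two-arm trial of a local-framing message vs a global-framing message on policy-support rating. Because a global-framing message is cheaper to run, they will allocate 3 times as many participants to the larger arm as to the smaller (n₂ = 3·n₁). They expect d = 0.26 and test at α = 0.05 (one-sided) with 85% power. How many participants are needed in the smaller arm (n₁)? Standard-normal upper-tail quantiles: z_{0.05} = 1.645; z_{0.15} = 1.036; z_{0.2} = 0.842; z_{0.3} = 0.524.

n₁ = 142

With allocation ratio k = n₂/n₁ = 3, Var(x̄₁−x̄₂) = σ²(1/n₁ + 1/(k·n₁)) = σ²·(k+1)/(k·n₁).
So n₁ = (1 + 1/k)·((z_{α} + z_β)/d)² = 1.333 × (2.681/0.26)².
n₁ = 1.333 × 106.33 = 141.8.
Round up: n₁ = 142, giving n₂ = 3 × 142 = 426.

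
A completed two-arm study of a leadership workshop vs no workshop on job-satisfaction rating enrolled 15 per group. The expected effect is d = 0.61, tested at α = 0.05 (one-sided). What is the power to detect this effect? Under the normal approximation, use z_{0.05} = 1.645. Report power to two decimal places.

power ≈ 0.51

For two equal groups, power = Φ(d·√(n/2) − z_{α}).
d·√(n/2) = 0.61 × √(15/2) = 0.61 × 2.739 = 1.671.
z_β = 1.671 − 1.645 = 0.026.
Power = Φ(0.026) = 0.510.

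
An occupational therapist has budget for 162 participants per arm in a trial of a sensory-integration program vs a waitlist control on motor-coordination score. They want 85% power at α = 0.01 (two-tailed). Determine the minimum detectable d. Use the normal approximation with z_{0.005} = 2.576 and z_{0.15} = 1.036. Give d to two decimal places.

For two independent groups of n = 162 each: d_min = (z_{α/2} + z_β)·√(2/n).
z-sum = 2.576 + 1.036 = 3.612.
d_min = 3.612 × √(2/162) = 3.612 × 0.1111 = 0.401.

d_min ≈ 0.40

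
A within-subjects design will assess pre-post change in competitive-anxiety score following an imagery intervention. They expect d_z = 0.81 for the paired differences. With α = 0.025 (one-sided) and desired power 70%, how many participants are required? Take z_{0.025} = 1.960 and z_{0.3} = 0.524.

For a paired (one-sample on differences) test: n = ((z_{α} + z_β) / d)².
z_{α} + z_β = 1.960 + 0.524 = 2.484.
n = (2.484 / 0.81)² = 3.067² = 9.40.
Round up.

n = 10 pairs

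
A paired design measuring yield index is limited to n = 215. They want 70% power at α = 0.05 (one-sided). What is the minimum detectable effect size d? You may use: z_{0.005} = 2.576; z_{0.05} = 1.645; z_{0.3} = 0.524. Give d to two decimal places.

For a single sample (or paired design) of n = 215: d_min = (z_{α} + z_β)/√n.
z-sum = 1.645 + 0.524 = 2.169.
d_min = 2.169 / √215 = 2.169 / 14.663 = 0.148.

d_min ≈ 0.15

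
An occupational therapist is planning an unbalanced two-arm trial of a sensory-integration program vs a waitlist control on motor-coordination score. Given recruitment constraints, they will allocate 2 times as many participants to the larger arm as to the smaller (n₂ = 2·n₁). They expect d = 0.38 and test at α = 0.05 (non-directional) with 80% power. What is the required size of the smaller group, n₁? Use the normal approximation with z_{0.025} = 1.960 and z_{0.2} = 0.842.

With allocation ratio k = n₂/n₁ = 2, Var(x̄₁−x̄₂) = σ²(1/n₁ + 1/(k·n₁)) = σ²·(k+1)/(k·n₁).
So n₁ = (1 + 1/k)·((z_{α/2} + z_β)/d)² = 1.500 × (2.802/0.38)².
n₁ = 1.500 × 54.37 = 81.6.
Round up: n₁ = 82, giving n₂ = 2 × 82 = 164.

n₁ = 82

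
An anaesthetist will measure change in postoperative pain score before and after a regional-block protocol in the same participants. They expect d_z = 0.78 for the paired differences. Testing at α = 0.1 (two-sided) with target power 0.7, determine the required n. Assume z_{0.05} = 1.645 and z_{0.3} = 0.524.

For a paired (one-sample on differences) test: n = ((z_{α/2} + z_β) / d)².
z_{α/2} + z_β = 1.645 + 0.524 = 2.169.
n = (2.169 / 0.78)² = 2.781² = 7.73.
Round up.

n = 8 pairs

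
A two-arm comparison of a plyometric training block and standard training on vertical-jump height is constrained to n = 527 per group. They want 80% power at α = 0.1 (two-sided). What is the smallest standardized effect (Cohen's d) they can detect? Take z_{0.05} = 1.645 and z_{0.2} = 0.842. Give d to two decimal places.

d_min ≈ 0.15

For two independent groups of n = 527 each: d_min = (z_{α/2} + z_β)·√(2/n).
z-sum = 1.645 + 0.842 = 2.487.
d_min = 2.487 × √(2/527) = 2.487 × 0.0616 = 0.153.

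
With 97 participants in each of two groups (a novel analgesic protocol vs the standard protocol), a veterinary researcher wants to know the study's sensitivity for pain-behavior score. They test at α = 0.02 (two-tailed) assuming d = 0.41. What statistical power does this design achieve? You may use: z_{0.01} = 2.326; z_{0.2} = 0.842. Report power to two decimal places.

For two equal groups, power = Φ(d·√(n/2) − z_{α/2}).
d·√(n/2) = 0.41 × √(97/2) = 0.41 × 6.964 = 2.855.
z_β = 2.855 − 2.326 = 0.529.
Power = Φ(0.529) = 0.702.

power ≈ 0.70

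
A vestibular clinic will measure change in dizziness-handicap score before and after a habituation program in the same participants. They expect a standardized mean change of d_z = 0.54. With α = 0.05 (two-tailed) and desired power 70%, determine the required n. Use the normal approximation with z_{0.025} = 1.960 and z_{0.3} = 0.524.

For a paired (one-sample on differences) test: n = ((z_{α/2} + z_β) / d)².
z_{α/2} + z_β = 1.960 + 0.524 = 2.484.
n = (2.484 / 0.54)² = 4.600² = 21.16.
Round up.

n = 22 pairs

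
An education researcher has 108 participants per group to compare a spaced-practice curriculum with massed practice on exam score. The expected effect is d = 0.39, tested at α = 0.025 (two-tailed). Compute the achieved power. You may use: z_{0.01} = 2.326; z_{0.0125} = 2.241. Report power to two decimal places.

For two equal groups, power = Φ(d·√(n/2) − z_{α/2}).
d·√(n/2) = 0.39 × √(108/2) = 0.39 × 7.348 = 2.866.
z_β = 2.866 − 2.241 = 0.625.
Power = Φ(0.625) = 0.734.

power ≈ 0.73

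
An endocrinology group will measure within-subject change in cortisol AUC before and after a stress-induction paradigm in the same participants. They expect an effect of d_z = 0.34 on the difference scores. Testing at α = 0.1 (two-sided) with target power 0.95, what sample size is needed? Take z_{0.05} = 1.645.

For a paired (one-sample on differences) test: n = ((z_{α/2} + z_β) / d)².
z_{α/2} + z_β = 1.645 + 1.645 = 3.290.
n = (3.290 / 0.34)² = 9.676² = 93.63.
Round up.

n = 94 pairs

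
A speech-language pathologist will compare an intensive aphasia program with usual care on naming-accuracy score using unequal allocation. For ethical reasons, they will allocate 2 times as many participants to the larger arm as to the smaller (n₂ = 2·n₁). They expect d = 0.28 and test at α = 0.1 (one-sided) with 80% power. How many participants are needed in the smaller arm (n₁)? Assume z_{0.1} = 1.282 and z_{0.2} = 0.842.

n₁ = 87

With allocation ratio k = n₂/n₁ = 2, Var(x̄₁−x̄₂) = σ²(1/n₁ + 1/(k·n₁)) = σ²·(k+1)/(k·n₁).
So n₁ = (1 + 1/k)·((z_{α} + z_β)/d)² = 1.500 × (2.124/0.28)².
n₁ = 1.500 × 57.54 = 86.3.
Round up: n₁ = 87, giving n₂ = 2 × 87 = 174.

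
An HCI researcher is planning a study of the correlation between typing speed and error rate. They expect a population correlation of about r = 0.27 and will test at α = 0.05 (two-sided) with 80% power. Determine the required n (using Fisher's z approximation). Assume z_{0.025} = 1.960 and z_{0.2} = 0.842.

n = 106

Fisher's z: C = ½·ln((1+r)/(1−r)) = ½·ln(1.7397) = 0.2769.
n = ((z_{α/2} + z_β)/C)² + 3.
(1.960 + 0.842) / 0.2769 = 2.802 / 0.2769 = 10.119.
n = 10.119² + 3 = 102.40 + 3 = 105.4.
Round up.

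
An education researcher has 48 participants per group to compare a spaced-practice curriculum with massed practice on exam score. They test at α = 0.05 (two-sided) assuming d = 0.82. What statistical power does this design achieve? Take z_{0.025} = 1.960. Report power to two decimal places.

power ≈ 0.98

For two equal groups, power = Φ(d·√(n/2) − z_{α/2}).
d·√(n/2) = 0.82 × √(48/2) = 0.82 × 4.899 = 4.017.
z_β = 4.017 − 1.960 = 2.057.
Power = Φ(2.057) = 0.980.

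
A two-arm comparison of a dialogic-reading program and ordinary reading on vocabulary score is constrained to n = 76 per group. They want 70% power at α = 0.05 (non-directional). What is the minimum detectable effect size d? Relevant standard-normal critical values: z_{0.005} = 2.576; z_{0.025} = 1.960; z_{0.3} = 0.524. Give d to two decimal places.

d_min ≈ 0.40

For two independent groups of n = 76 each: d_min = (z_{α/2} + z_β)·√(2/n).
z-sum = 1.960 + 0.524 = 2.484.
d_min = 2.484 × √(2/76) = 2.484 × 0.1622 = 0.403.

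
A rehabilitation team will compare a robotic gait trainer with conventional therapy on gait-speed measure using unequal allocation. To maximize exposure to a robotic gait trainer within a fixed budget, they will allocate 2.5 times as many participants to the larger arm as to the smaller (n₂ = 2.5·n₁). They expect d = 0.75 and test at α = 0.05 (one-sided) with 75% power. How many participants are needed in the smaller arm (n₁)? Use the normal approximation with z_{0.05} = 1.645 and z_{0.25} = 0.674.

With allocation ratio k = n₂/n₁ = 2.5, Var(x̄₁−x̄₂) = σ²(1/n₁ + 1/(k·n₁)) = σ²·(k+1)/(k·n₁).
So n₁ = (1 + 1/k)·((z_{α} + z_β)/d)² = 1.400 × (2.319/0.75)².
n₁ = 1.400 × 9.56 = 13.4.
Round up: n₁ = 14, giving n₂ = 2.5 × 14 = 35.

n₁ = 14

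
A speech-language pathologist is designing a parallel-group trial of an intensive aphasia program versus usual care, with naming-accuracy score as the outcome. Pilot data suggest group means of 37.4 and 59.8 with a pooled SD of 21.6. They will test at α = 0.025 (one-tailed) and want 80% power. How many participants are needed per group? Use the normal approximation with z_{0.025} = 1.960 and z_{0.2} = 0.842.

n = 15 per group

Cohen's d = |M₁ − M₂| / SD_pooled = |37.4 − 59.8| / 21.6 = 22.4 / 21.6 = 1.037.
For two independent groups with equal n: n = 2·((z_{α} + z_β) / d)².
z_{α} + z_β = 1.960 + 0.842 = 2.802.
n = 2 × (2.802 / 1.037)² = 2 × 2.702² = 2 × 7.30 = 14.6.
Round up to the next whole participant.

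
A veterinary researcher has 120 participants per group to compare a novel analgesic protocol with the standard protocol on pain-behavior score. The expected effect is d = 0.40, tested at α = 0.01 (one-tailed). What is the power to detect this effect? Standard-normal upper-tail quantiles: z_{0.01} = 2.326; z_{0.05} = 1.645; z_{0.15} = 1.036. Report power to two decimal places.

For two equal groups, power = Φ(d·√(n/2) − z_{α}).
d·√(n/2) = 0.40 × √(120/2) = 0.40 × 7.746 = 3.098.
z_β = 3.098 − 2.326 = 0.772.
Power = Φ(0.772) = 0.780.

power ≈ 0.78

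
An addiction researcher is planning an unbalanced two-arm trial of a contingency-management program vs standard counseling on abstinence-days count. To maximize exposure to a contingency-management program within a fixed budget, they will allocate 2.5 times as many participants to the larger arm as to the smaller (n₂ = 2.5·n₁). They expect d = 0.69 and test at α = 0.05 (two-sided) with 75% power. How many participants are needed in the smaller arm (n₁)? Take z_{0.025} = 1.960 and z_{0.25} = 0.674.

n₁ = 21

With allocation ratio k = n₂/n₁ = 2.5, Var(x̄₁−x̄₂) = σ²(1/n₁ + 1/(k·n₁)) = σ²·(k+1)/(k·n₁).
So n₁ = (1 + 1/k)·((z_{α/2} + z_β)/d)² = 1.400 × (2.634/0.69)².
n₁ = 1.400 × 14.57 = 20.4.
Round up: n₁ = 21, giving n₂ = ⌈2.5 × 21⌉ = ⌈52.5⌉ = 53.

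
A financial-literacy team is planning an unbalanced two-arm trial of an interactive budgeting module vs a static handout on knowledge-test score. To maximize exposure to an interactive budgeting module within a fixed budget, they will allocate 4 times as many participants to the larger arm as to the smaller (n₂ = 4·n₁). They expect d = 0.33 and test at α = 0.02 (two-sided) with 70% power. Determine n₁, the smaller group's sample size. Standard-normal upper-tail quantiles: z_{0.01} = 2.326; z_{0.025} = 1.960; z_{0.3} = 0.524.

n₁ = 94

With allocation ratio k = n₂/n₁ = 4, Var(x̄₁−x̄₂) = σ²(1/n₁ + 1/(k·n₁)) = σ²·(k+1)/(k·n₁).
So n₁ = (1 + 1/k)·((z_{α/2} + z_β)/d)² = 1.250 × (2.850/0.33)².
n₁ = 1.250 × 74.59 = 93.2.
Round up: n₁ = 94, giving n₂ = 4 × 94 = 376.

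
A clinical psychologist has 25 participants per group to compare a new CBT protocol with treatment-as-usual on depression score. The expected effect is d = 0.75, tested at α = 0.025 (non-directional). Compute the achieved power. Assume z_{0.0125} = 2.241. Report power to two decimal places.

power ≈ 0.66

For two equal groups, power = Φ(d·√(n/2) − z_{α/2}).
d·√(n/2) = 0.75 × √(25/2) = 0.75 × 3.536 = 2.652.
z_β = 2.652 − 2.241 = 0.411.
Power = Φ(0.411) = 0.659.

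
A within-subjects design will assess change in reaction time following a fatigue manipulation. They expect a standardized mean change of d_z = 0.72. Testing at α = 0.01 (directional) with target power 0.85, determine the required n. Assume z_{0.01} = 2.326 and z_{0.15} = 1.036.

n = 22 pairs

For a paired (one-sample on differences) test: n = ((z_{α} + z_β) / d)².
z_{α} + z_β = 2.326 + 1.036 = 3.362.
n = (3.362 / 0.72)² = 4.669² = 21.80.
Round up.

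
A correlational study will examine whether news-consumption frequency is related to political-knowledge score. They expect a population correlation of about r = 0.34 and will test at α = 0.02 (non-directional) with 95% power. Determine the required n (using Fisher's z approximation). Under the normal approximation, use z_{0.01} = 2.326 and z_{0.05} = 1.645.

n = 129

Fisher's z: C = ½·ln((1+r)/(1−r)) = ½·ln(2.0303) = 0.3541.
n = ((z_{α/2} + z_β)/C)² + 3.
(2.326 + 1.645) / 0.3541 = 3.971 / 0.3541 = 11.214.
n = 11.214² + 3 = 125.76 + 3 = 128.8.
Round up.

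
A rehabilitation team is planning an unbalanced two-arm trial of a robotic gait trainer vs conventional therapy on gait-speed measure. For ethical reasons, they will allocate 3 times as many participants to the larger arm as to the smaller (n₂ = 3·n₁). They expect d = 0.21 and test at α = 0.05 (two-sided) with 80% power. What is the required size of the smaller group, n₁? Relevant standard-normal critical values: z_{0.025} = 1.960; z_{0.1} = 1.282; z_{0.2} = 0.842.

With allocation ratio k = n₂/n₁ = 3, Var(x̄₁−x̄₂) = σ²(1/n₁ + 1/(k·n₁)) = σ²·(k+1)/(k·n₁).
So n₁ = (1 + 1/k)·((z_{α/2} + z_β)/d)² = 1.333 × (2.802/0.21)².
n₁ = 1.333 × 178.03 = 237.4.
Round up: n₁ = 238, giving n₂ = 3 × 238 = 714.

n₁ = 238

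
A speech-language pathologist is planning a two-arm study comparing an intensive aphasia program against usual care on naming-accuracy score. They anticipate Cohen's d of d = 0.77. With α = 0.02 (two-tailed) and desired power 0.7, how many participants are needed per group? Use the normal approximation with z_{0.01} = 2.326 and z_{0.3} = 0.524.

For two independent groups with equal n: n = 2·((z_{α/2} + z_β) / d)².
z_{α/2} + z_β = 2.326 + 0.524 = 2.850.
n = 2 × (2.850 / 0.77)² = 2 × 3.701² = 2 × 13.70 = 27.4.
Round up to the next whole participant.

n = 28 per group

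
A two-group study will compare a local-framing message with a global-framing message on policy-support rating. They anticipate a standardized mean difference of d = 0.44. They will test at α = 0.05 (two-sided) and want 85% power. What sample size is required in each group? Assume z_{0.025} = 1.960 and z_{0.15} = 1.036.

For two independent groups with equal n: n = 2·((z_{α/2} + z_β) / d)².
z_{α/2} + z_β = 1.960 + 1.036 = 2.996.
n = 2 × (2.996 / 0.44)² = 2 × 6.809² = 2 × 46.36 = 92.7.
Round up to the next whole participant.

n = 93 per group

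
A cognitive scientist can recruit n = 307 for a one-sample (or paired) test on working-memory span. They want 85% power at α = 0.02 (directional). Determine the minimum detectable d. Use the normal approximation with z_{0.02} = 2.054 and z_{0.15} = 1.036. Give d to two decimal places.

d_min ≈ 0.18

For a single sample (or paired design) of n = 307: d_min = (z_{α} + z_β)/√n.
z-sum = 2.054 + 1.036 = 3.090.
d_min = 3.090 / √307 = 3.090 / 17.521 = 0.176.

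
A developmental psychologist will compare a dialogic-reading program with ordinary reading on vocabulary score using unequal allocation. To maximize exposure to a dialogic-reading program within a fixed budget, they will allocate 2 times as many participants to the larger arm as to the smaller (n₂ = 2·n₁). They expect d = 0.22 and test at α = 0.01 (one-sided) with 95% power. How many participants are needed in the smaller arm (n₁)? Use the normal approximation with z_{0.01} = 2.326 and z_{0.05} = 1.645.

With allocation ratio k = n₂/n₁ = 2, Var(x̄₁−x̄₂) = σ²(1/n₁ + 1/(k·n₁)) = σ²·(k+1)/(k·n₁).
So n₁ = (1 + 1/k)·((z_{α} + z_β)/d)² = 1.500 × (3.971/0.22)².
n₁ = 1.500 × 325.80 = 488.7.
Round up: n₁ = 489, giving n₂ = 2 × 489 = 978.

n₁ = 489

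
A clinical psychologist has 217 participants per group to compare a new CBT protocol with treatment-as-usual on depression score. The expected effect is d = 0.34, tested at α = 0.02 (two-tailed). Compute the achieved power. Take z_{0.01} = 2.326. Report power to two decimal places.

For two equal groups, power = Φ(d·√(n/2) − z_{α/2}).
d·√(n/2) = 0.34 × √(217/2) = 0.34 × 10.416 = 3.542.
z_β = 3.542 − 2.326 = 1.216.
Power = Φ(1.216) = 0.888.

power ≈ 0.89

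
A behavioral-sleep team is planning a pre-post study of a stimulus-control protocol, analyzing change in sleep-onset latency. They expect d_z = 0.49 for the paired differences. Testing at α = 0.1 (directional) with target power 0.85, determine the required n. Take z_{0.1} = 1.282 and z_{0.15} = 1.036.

For a paired (one-sample on differences) test: n = ((z_{α} + z_β) / d)².
z_{α} + z_β = 1.282 + 1.036 = 2.318.
n = (2.318 / 0.49)² = 4.731² = 22.38.
Round up.

n = 23 pairs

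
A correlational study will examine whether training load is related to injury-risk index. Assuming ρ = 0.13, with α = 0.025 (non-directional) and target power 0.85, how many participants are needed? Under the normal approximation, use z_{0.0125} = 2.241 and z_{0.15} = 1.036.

n = 632

Fisher's z: C = ½·ln((1+r)/(1−r)) = ½·ln(1.2989) = 0.1307.
n = ((z_{α/2} + z_β)/C)² + 3.
(2.241 + 1.036) / 0.1307 = 3.277 / 0.1307 = 25.073.
n = 25.073² + 3 = 628.64 + 3 = 631.6.
Round up.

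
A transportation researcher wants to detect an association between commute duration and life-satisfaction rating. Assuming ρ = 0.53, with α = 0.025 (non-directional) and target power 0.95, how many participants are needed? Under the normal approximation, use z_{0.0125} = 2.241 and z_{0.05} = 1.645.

n = 47

Fisher's z: C = ½·ln((1+r)/(1−r)) = ½·ln(3.2553) = 0.5901.
n = ((z_{α/2} + z_β)/C)² + 3.
(2.241 + 1.645) / 0.5901 = 3.886 / 0.5901 = 6.585.
n = 6.585² + 3 = 43.37 + 3 = 46.4.
Round up.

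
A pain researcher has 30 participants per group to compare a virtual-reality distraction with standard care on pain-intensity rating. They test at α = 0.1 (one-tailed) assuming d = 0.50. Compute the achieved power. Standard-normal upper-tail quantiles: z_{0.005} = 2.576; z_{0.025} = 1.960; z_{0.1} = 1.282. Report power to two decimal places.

power ≈ 0.74

For two equal groups, power = Φ(d·√(n/2) − z_{α}).
d·√(n/2) = 0.50 × √(30/2) = 0.50 × 3.873 = 1.936.
z_β = 1.936 − 1.282 = 0.654.
Power = Φ(0.654) = 0.744.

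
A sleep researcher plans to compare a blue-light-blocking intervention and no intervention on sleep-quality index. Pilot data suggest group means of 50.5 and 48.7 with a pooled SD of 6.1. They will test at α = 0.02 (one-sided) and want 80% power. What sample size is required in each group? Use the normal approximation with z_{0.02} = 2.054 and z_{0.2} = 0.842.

Cohen's d = |M₁ − M₂| / SD_pooled = |50.5 − 48.7| / 6.1 = 1.8 / 6.1 = 0.295.
For two independent groups with equal n: n = 2·((z_{α} + z_β) / d)².
z_{α} + z_β = 2.054 + 0.842 = 2.896.
n = 2 × (2.896 / 0.295)² = 2 × 9.817² = 2 × 96.37 = 192.7.
Round up to the next whole participant.

n = 193 per group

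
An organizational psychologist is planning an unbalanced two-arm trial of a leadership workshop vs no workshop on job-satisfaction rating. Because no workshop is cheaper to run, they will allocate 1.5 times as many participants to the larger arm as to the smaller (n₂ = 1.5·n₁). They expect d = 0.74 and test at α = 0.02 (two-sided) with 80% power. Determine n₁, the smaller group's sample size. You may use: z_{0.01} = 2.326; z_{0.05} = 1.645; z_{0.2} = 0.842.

With allocation ratio k = n₂/n₁ = 1.5, Var(x̄₁−x̄₂) = σ²(1/n₁ + 1/(k·n₁)) = σ²·(k+1)/(k·n₁).
So n₁ = (1 + 1/k)·((z_{α/2} + z_β)/d)² = 1.667 × (3.168/0.74)².
n₁ = 1.667 × 18.33 = 30.5.
Round up: n₁ = 31, giving n₂ = ⌈1.5 × 31⌉ = ⌈46.5⌉ = 47.

n₁ = 31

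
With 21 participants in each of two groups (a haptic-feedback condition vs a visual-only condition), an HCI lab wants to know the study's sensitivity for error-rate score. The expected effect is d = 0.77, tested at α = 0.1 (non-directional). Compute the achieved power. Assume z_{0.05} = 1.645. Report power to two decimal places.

power ≈ 0.80

For two equal groups, power = Φ(d·√(n/2) − z_{α/2}).
d·√(n/2) = 0.77 × √(21/2) = 0.77 × 3.240 = 2.495.
z_β = 2.495 − 1.645 = 0.850.
Power = Φ(0.850) = 0.802.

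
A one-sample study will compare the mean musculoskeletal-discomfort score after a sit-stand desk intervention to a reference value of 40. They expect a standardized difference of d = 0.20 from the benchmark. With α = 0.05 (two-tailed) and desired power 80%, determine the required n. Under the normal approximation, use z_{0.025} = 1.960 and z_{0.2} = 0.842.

For a one-sample test: n = ((z_{α/2} + z_β) / d)².
z_{α/2} + z_β = 1.960 + 0.842 = 2.802.
n = (2.802 / 0.20)² = 14.010² = 196.28.
Round up.

n = 197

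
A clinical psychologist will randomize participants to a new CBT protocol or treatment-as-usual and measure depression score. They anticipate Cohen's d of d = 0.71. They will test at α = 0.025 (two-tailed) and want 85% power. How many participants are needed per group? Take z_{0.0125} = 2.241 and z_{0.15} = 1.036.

n = 43 per group

For two independent groups with equal n: n = 2·((z_{α/2} + z_β) / d)².
z_{α/2} + z_β = 2.241 + 1.036 = 3.277.
n = 2 × (3.277 / 0.71)² = 2 × 4.615² = 2 × 21.30 = 42.6.
Round up to the next whole participant.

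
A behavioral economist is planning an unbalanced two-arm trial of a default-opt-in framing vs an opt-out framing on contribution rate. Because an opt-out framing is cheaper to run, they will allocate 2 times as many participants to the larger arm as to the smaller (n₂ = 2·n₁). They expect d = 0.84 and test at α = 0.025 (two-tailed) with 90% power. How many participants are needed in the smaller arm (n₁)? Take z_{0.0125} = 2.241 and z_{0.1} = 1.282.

n₁ = 27

With allocation ratio k = n₂/n₁ = 2, Var(x̄₁−x̄₂) = σ²(1/n₁ + 1/(k·n₁)) = σ²·(k+1)/(k·n₁).
So n₁ = (1 + 1/k)·((z_{α/2} + z_β)/d)² = 1.500 × (3.523/0.84)².
n₁ = 1.500 × 17.59 = 26.4.
Round up: n₁ = 27, giving n₂ = 2 × 27 = 54.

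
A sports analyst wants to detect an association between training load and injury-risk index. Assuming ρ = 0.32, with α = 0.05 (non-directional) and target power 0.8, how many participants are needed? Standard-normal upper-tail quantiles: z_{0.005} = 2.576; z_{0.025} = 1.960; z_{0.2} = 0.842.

n = 75

Fisher's z: C = ½·ln((1+r)/(1−r)) = ½·ln(1.9412) = 0.3316.
n = ((z_{α/2} + z_β)/C)² + 3.
(1.960 + 0.842) / 0.3316 = 2.802 / 0.3316 = 8.450.
n = 8.450² + 3 = 71.40 + 3 = 74.4.
Round up.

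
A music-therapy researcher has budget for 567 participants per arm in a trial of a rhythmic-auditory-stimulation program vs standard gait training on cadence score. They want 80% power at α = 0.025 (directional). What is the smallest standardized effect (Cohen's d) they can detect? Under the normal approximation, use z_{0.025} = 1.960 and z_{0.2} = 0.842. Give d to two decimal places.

d_min ≈ 0.17

For two independent groups of n = 567 each: d_min = (z_{α} + z_β)·√(2/n).
z-sum = 1.960 + 0.842 = 2.802.
d_min = 2.802 × √(2/567) = 2.802 × 0.0594 = 0.166.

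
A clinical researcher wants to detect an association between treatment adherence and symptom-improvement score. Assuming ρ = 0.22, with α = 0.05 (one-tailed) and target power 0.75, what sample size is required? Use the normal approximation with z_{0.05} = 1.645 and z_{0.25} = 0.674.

Fisher's z: C = ½·ln((1+r)/(1−r)) = ½·ln(1.5641) = 0.2237.
n = ((z_{α} + z_β)/C)² + 3.
(1.645 + 0.674) / 0.2237 = 2.319 / 0.2237 = 10.367.
n = 10.367² + 3 = 107.47 + 3 = 110.5.
Round up.

n = 111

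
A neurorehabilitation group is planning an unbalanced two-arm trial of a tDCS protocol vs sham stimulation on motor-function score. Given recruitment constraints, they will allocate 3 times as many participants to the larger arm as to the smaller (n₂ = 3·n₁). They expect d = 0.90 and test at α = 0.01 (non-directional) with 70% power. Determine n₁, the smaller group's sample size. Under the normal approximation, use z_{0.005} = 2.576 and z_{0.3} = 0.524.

With allocation ratio k = n₂/n₁ = 3, Var(x̄₁−x̄₂) = σ²(1/n₁ + 1/(k·n₁)) = σ²·(k+1)/(k·n₁).
So n₁ = (1 + 1/k)·((z_{α/2} + z_β)/d)² = 1.333 × (3.100/0.90)².
n₁ = 1.333 × 11.86 = 15.8.
Round up: n₁ = 16, giving n₂ = 3 × 16 = 48.

n₁ = 16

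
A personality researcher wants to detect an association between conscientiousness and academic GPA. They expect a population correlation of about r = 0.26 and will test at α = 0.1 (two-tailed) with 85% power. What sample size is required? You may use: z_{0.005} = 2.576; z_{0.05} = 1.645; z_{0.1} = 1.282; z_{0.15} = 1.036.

n = 105

Fisher's z: C = ½·ln((1+r)/(1−r)) = ½·ln(1.7027) = 0.2661.
n = ((z_{α/2} + z_β)/C)² + 3.
(1.645 + 1.036) / 0.2661 = 2.681 / 0.2661 = 10.075.
n = 10.075² + 3 = 101.51 + 3 = 104.5.
Round up.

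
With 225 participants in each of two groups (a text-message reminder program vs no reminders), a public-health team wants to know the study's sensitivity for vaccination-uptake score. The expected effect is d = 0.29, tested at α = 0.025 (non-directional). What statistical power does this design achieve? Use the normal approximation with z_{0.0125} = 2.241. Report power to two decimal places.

power ≈ 0.80

For two equal groups, power = Φ(d·√(n/2) − z_{α/2}).
d·√(n/2) = 0.29 × √(225/2) = 0.29 × 10.607 = 3.076.
z_β = 3.076 − 2.241 = 0.835.
Power = Φ(0.835) = 0.798.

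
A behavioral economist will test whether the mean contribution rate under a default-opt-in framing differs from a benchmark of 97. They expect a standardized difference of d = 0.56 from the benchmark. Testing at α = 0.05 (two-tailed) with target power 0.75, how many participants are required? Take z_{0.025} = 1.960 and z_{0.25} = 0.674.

For a one-sample test: n = ((z_{α/2} + z_β) / d)².
z_{α/2} + z_β = 1.960 + 0.674 = 2.634.
n = (2.634 / 0.56)² = 4.704² = 22.12.
Round up.

n = 23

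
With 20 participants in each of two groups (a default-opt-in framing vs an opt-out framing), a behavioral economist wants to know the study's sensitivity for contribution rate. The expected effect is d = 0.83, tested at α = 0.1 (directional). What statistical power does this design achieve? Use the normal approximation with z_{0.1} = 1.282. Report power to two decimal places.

power ≈ 0.91

For two equal groups, power = Φ(d·√(n/2) − z_{α}).
d·√(n/2) = 0.83 × √(20/2) = 0.83 × 3.162 = 2.625.
z_β = 2.625 − 1.282 = 1.343.
Power = Φ(1.343) = 0.910.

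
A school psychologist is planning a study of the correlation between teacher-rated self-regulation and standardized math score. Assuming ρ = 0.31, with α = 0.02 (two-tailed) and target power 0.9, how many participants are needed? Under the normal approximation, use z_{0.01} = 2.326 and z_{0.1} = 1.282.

Fisher's z: C = ½·ln((1+r)/(1−r)) = ½·ln(1.8986) = 0.3205.
n = ((z_{α/2} + z_β)/C)² + 3.
(2.326 + 1.282) / 0.3205 = 3.608 / 0.3205 = 11.257.
n = 11.257² + 3 = 126.73 + 3 = 129.7.
Round up.

n = 130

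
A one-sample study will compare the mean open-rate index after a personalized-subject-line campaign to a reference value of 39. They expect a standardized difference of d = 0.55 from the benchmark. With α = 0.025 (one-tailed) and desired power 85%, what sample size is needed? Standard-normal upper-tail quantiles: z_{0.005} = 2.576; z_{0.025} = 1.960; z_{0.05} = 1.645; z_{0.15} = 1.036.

n = 30

For a one-sample test: n = ((z_{α} + z_β) / d)².
z_{α} + z_β = 1.960 + 1.036 = 2.996.
n = (2.996 / 0.55)² = 5.447² = 29.67.
Round up.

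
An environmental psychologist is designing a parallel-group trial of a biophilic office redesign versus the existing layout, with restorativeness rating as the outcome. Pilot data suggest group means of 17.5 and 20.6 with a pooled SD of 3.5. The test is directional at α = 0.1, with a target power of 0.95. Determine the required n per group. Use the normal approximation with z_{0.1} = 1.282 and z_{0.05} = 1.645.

Cohen's d = |M₁ − M₂| / SD_pooled = |17.5 − 20.6| / 3.5 = 3.1 / 3.5 = 0.886.
For two independent groups with equal n: n = 2·((z_{α} + z_β) / d)².
z_{α} + z_β = 1.282 + 1.645 = 2.927.
n = 2 × (2.927 / 0.886)² = 2 × 3.304² = 2 × 10.91 = 21.8.
Round up to the next whole participant.

n = 22 per group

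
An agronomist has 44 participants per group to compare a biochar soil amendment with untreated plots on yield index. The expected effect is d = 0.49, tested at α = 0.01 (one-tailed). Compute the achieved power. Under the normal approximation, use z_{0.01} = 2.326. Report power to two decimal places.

power ≈ 0.49

For two equal groups, power = Φ(d·√(n/2) − z_{α}).
d·√(n/2) = 0.49 × √(44/2) = 0.49 × 4.690 = 2.298.
z_β = 2.298 − 2.326 = -0.028.
Power = Φ(-0.028) = 0.489.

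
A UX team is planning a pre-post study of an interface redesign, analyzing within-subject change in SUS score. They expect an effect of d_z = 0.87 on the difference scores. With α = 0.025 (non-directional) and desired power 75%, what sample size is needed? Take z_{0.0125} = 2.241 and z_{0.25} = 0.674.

For a paired (one-sample on differences) test: n = ((z_{α/2} + z_β) / d)².
z_{α/2} + z_β = 2.241 + 0.674 = 2.915.
n = (2.915 / 0.87)² = 3.351² = 11.23.
Round up.

n = 12 pairs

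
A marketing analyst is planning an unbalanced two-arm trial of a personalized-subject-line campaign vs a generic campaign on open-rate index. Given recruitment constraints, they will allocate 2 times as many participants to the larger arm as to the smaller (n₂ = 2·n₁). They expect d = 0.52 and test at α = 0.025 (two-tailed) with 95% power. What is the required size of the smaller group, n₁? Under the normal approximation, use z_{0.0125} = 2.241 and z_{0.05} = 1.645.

n₁ = 84

With allocation ratio k = n₂/n₁ = 2, Var(x̄₁−x̄₂) = σ²(1/n₁ + 1/(k·n₁)) = σ²·(k+1)/(k·n₁).
So n₁ = (1 + 1/k)·((z_{α/2} + z_β)/d)² = 1.500 × (3.886/0.52)².
n₁ = 1.500 × 55.85 = 83.8.
Round up: n₁ = 84, giving n₂ = 2 × 84 = 168.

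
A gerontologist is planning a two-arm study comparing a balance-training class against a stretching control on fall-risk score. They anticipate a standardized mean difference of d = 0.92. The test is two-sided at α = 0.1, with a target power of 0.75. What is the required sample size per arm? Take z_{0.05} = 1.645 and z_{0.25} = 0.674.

n = 13 per group

For two independent groups with equal n: n = 2·((z_{α/2} + z_β) / d)².
z_{α/2} + z_β = 1.645 + 0.674 = 2.319.
n = 2 × (2.319 / 0.92)² = 2 × 2.521² = 2 × 6.35 = 12.7.
Round up to the next whole participant.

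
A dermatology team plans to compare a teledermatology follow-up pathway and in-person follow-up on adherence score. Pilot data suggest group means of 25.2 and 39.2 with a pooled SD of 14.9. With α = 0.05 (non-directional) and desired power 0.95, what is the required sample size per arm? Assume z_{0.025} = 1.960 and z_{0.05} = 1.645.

n = 30 per group

Cohen's d = |M₁ − M₂| / SD_pooled = |25.2 − 39.2| / 14.9 = 14.0 / 14.9 = 0.940.
For two independent groups with equal n: n = 2·((z_{α/2} + z_β) / d)².
z_{α/2} + z_β = 1.960 + 1.645 = 3.605.
n = 2 × (3.605 / 0.940)² = 2 × 3.835² = 2 × 14.71 = 29.4.
Round up to the next whole participant.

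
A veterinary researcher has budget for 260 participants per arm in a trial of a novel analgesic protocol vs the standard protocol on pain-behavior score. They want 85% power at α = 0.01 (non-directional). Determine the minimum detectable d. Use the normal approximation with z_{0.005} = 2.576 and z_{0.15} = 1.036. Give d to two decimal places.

For two independent groups of n = 260 each: d_min = (z_{α/2} + z_β)·√(2/n).
z-sum = 2.576 + 1.036 = 3.612.
d_min = 3.612 × √(2/260) = 3.612 × 0.0877 = 0.317.

d_min ≈ 0.32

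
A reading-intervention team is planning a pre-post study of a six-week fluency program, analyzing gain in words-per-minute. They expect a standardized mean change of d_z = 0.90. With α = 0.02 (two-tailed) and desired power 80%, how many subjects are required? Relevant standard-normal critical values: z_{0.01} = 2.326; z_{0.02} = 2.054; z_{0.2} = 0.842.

For a paired (one-sample on differences) test: n = ((z_{α/2} + z_β) / d)².
z_{α/2} + z_β = 2.326 + 0.842 = 3.168.
n = (3.168 / 0.90)² = 3.520² = 12.39.
Round up.

n = 13 pairs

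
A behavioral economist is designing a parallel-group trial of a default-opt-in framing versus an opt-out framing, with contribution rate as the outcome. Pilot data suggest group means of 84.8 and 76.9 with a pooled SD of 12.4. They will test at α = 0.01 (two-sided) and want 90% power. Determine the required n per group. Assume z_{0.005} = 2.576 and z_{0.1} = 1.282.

n = 74 per group

Cohen's d = |M₁ − M₂| / SD_pooled = |84.8 − 76.9| / 12.4 = 7.9 / 12.4 = 0.637.
For two independent groups with equal n: n = 2·((z_{α/2} + z_β) / d)².
z_{α/2} + z_β = 2.576 + 1.282 = 3.858.
n = 2 × (3.858 / 0.637)² = 2 × 6.057² = 2 × 36.68 = 73.4.
Round up to the next whole participant.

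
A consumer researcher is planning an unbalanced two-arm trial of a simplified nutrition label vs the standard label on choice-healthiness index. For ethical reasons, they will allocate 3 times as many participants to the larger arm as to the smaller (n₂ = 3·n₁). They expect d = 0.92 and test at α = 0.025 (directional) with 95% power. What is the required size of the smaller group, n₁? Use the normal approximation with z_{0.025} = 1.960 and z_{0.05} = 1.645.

n₁ = 21

With allocation ratio k = n₂/n₁ = 3, Var(x̄₁−x̄₂) = σ²(1/n₁ + 1/(k·n₁)) = σ²·(k+1)/(k·n₁).
So n₁ = (1 + 1/k)·((z_{α} + z_β)/d)² = 1.333 × (3.605/0.92)².
n₁ = 1.333 × 15.35 = 20.5.
Round up: n₁ = 21, giving n₂ = 3 × 21 = 63.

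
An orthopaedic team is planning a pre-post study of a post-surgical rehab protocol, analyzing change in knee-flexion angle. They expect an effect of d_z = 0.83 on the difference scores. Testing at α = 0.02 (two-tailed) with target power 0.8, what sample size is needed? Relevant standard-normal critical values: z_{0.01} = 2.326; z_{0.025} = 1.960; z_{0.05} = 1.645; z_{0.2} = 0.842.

n = 15 pairs

For a paired (one-sample on differences) test: n = ((z_{α/2} + z_β) / d)².
z_{α/2} + z_β = 2.326 + 0.842 = 3.168.
n = (3.168 / 0.83)² = 3.817² = 14.57.
Round up.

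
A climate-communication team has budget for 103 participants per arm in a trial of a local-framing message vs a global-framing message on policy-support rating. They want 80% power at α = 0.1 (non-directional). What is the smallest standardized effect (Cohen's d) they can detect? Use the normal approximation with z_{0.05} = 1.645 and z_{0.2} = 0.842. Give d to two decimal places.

For two independent groups of n = 103 each: d_min = (z_{α/2} + z_β)·√(2/n).
z-sum = 1.645 + 0.842 = 2.487.
d_min = 2.487 × √(2/103) = 2.487 × 0.1393 = 0.347.

d_min ≈ 0.35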